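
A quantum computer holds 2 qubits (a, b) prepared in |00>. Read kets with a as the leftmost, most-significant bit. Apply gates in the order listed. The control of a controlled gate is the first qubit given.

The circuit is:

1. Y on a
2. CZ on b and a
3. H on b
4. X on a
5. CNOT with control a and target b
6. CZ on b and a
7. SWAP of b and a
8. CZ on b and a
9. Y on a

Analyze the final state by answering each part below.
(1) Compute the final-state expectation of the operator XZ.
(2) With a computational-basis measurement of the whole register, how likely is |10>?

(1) The observable XZ averages to -1.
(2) Outcome |10> occurs with probability 1/2.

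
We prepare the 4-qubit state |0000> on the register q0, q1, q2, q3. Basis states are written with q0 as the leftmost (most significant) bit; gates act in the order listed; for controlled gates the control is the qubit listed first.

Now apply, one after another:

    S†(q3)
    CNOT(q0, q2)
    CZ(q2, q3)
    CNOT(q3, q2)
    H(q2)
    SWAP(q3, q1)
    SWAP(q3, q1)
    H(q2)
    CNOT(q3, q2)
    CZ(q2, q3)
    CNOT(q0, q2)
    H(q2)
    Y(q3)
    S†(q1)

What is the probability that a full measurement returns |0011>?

The probability of measuring |0011> is 1/2. Key observation: steps 3-10 multiply out to the identity, so the circuit reduces to the remaining gates.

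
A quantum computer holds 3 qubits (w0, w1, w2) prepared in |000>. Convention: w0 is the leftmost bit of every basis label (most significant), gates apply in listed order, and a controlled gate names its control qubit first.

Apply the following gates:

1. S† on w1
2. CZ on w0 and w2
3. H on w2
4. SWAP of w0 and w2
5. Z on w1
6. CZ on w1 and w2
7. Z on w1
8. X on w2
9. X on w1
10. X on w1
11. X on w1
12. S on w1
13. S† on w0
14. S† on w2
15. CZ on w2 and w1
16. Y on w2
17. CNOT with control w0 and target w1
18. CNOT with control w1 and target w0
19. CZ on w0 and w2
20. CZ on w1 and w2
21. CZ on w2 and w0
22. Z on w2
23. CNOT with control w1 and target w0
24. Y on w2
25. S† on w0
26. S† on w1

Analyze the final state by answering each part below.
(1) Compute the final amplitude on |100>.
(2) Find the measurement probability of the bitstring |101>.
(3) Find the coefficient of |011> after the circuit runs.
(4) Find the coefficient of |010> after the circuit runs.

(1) |100> carries amplitude 0 in the final state.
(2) A full measurement returns |101> with probability 1/2.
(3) The amplitude on |011> is sqrt(2)*I/2.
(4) The final state's coefficient on |010> equals 0.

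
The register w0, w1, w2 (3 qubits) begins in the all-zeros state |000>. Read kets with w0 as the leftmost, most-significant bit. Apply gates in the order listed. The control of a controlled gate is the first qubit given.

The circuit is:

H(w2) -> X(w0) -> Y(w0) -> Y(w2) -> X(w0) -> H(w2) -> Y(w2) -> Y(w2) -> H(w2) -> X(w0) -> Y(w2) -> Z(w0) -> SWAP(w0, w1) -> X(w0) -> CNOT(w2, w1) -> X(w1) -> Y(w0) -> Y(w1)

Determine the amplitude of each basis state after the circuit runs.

The final amplitudes are sqrt(2)*I/2 on |000>, -sqrt(2)*I/2 on |011>, and 0 on every other basis state. Key observation: steps 4-11 multiply out to the identity, so the circuit reduces to the remaining gates.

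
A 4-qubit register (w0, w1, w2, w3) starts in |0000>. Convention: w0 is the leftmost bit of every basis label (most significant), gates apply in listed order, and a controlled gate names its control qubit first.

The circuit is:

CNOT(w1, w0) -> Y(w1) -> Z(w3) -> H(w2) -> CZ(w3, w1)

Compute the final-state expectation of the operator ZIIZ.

The expectation value of ZIIZ is 1.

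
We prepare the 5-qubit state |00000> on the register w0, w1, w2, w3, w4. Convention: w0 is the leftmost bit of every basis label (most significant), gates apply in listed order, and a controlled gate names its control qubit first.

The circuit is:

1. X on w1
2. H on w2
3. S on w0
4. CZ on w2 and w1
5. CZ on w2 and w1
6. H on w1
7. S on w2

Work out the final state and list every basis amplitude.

After the circuit, the state carries amplitude 1/2 on |00000>, I/2 on |00100>, -1/2 on |01000>, -I/2 on |01100>, and 0 on every other basis state.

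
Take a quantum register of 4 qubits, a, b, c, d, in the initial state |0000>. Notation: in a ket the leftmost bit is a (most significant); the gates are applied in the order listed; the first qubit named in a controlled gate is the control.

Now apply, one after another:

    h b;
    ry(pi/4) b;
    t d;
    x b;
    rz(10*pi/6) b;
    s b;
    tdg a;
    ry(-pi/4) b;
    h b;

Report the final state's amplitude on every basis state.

After the circuit, the state carries amplitude sqrt(2)*(-exp(I*pi/3) - exp(I*pi/6))/4 on |0000>, (-2 - sqrt(2) - (-2 + sqrt(2))*exp(I*pi/6))*exp(I*pi/6)/4 on |0100>, and 0 on every other basis state.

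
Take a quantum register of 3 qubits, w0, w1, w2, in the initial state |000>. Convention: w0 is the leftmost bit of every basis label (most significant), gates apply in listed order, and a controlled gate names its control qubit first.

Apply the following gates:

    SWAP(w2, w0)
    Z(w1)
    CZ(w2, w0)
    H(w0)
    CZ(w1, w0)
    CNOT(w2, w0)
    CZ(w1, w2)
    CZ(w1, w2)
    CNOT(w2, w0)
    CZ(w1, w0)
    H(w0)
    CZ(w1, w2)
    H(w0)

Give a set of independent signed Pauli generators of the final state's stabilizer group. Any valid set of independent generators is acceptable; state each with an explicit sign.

One valid set of independent stabilizer generators is +XII, +IZI, +IIZ (any independent generating set of the same group is equally correct). Key observation: the block from step 4 through step 11 cancels to the identity and can be dropped.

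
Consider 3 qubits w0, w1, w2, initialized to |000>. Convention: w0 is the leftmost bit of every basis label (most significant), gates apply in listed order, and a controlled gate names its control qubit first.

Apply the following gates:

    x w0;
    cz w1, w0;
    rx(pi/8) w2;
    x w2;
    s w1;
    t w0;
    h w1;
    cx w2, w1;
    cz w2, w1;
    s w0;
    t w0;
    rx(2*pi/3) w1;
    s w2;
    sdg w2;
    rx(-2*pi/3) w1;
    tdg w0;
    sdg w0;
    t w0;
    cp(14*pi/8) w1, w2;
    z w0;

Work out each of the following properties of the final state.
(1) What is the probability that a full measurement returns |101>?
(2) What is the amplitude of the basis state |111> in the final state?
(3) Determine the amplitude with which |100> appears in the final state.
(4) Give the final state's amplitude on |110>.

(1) A full measurement returns |101> with probability cos(pi/16)**2/2.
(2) |111> carries amplitude sqrt(2)*exp(I*pi/4)*cos(pi/16)/2 in the final state.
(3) The final state's coefficient on |100> equals -sqrt(2)*sin(pi/16)/2.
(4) The amplitude on |110> is -sqrt(2)*sin(pi/16)/2.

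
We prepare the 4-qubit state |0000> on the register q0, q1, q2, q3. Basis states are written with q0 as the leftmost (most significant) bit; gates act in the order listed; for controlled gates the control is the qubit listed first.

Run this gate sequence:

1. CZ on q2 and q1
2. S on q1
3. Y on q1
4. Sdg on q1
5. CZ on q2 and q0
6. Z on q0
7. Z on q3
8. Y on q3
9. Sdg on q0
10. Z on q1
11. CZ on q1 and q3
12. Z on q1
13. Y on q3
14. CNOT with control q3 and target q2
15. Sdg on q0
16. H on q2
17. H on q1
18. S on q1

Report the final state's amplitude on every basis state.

The resulting statevector has amplitude -1/2 on |0000>, -1/2 on |0010>, I/2 on |0100>, I/2 on |0110>, and 0 on every other basis state.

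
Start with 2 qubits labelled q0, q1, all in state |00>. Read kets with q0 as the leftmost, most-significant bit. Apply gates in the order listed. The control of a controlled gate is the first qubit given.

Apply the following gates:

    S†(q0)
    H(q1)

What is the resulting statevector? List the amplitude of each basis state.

The final amplitudes are sqrt(2)/2 on |00>, sqrt(2)/2 on |01>, 0 on |10>, 0 on |11>.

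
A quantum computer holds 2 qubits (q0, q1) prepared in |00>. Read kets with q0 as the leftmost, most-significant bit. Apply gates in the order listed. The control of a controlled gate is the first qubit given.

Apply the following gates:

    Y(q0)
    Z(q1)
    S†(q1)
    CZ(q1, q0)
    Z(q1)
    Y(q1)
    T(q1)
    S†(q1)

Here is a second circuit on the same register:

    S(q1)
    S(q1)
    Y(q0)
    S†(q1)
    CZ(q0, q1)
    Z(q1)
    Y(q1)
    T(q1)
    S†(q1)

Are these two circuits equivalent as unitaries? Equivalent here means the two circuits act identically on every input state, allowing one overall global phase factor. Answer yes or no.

Yes, they are equivalent — the unitaries differ by at most a global phase.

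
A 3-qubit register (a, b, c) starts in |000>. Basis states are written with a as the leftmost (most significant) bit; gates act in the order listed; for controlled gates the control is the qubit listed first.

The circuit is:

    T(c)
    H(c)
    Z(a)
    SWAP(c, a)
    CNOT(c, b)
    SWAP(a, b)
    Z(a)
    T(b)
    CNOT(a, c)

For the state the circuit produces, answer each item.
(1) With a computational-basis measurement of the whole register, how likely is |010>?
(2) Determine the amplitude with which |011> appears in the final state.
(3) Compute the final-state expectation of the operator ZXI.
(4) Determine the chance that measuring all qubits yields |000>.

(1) The probability of measuring |010> is 1/2.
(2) The amplitude on |011> is 0.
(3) The expectation value of ZXI is sqrt(2)/2.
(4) Outcome |000> occurs with probability 1/2.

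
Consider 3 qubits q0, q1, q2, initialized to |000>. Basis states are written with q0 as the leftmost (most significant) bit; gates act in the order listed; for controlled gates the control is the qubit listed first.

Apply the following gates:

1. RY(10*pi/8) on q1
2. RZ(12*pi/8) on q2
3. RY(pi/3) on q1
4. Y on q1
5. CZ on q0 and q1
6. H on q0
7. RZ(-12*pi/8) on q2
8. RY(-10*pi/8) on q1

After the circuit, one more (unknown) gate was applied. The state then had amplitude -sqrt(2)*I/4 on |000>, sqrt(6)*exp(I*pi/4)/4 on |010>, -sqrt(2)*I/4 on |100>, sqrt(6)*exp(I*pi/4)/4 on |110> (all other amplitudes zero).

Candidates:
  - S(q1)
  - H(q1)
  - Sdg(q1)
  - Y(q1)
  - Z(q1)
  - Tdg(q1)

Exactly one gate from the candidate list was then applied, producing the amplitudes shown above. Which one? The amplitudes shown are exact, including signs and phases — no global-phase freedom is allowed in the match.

The unique candidate consistent with the amplitudes is Tdg(q1).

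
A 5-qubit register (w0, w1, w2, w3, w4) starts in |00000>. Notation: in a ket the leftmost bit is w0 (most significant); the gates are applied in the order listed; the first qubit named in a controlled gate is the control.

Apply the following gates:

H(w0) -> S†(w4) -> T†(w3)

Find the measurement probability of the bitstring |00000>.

The probability of measuring |00000> is 1/2.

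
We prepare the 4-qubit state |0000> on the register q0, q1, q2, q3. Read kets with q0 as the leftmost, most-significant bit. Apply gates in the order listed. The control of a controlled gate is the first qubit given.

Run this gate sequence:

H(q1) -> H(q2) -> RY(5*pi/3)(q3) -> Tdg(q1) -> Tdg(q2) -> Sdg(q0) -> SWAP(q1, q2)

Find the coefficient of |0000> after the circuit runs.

|0000> carries amplitude -sqrt(3)/4 in the final state.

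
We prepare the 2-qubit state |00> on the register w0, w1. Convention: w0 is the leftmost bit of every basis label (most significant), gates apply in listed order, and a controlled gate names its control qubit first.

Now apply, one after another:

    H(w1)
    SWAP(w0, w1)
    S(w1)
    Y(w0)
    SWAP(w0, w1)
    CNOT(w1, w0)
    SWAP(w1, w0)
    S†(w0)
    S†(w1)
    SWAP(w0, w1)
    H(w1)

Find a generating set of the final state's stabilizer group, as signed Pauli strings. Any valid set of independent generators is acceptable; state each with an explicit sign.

The stabilizer group can be generated by +XZ, +ZX, among other valid generating sets.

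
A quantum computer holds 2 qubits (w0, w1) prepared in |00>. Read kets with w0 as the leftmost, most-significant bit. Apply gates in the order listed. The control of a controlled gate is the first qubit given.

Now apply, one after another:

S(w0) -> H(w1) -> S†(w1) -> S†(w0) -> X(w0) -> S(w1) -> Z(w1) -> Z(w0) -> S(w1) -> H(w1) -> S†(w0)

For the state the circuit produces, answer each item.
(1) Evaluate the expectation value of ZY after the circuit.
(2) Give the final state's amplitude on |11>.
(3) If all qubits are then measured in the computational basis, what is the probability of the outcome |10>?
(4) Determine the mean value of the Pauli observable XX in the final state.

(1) The observable ZY averages to -1.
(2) |11> carries amplitude -1/2 + I/2 in the final state.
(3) A full measurement returns |10> with probability 1/2.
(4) The observable XX averages to 0.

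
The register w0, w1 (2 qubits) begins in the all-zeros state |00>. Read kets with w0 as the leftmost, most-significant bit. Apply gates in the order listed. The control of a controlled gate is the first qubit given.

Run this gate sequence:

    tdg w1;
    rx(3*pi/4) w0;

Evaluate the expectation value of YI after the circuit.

The observable YI averages to -sqrt(2)/2.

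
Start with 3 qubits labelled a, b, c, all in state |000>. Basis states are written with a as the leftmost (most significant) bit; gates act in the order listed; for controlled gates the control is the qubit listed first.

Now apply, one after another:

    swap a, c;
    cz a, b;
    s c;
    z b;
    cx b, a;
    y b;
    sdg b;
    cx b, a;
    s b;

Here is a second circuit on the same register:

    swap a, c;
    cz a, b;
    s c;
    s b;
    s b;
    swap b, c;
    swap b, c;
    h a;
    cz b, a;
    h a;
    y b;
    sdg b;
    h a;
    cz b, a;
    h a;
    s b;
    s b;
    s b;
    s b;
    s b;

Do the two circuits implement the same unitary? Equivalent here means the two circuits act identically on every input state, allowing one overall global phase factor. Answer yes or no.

Yes — the two circuits implement the same unitary up to a global phase.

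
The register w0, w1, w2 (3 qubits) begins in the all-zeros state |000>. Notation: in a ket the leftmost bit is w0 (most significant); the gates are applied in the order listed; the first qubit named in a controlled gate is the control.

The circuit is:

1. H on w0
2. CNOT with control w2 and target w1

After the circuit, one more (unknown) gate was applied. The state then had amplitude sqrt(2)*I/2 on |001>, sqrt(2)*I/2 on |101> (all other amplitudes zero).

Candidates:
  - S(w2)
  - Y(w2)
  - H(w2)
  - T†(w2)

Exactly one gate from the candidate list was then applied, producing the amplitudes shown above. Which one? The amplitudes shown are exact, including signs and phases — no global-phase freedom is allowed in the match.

The applied gate was Y(w2).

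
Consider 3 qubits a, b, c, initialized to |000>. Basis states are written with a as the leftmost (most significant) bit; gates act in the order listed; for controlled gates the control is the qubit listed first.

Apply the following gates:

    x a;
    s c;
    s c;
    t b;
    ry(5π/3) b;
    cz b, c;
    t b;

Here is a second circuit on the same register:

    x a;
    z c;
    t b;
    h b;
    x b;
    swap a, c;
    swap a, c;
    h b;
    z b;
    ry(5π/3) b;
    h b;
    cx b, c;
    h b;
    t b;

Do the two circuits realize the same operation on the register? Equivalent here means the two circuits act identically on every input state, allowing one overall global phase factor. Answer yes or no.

No, they are not equivalent — no single phase factor reconciles the two unitaries.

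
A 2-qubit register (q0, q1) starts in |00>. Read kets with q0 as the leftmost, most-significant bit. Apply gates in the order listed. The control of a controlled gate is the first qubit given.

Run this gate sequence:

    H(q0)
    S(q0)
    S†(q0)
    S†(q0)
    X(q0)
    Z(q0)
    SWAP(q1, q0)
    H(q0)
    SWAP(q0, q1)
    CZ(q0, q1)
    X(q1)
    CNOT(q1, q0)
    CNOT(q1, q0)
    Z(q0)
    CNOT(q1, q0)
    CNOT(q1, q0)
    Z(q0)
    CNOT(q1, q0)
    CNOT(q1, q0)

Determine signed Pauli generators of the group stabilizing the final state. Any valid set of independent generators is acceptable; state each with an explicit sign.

One valid set of independent stabilizer generators is +YZ, +ZX (any independent generating set of the same group is equally correct). Key observation: the block from step 12 through step 19 cancels to the identity and can be dropped.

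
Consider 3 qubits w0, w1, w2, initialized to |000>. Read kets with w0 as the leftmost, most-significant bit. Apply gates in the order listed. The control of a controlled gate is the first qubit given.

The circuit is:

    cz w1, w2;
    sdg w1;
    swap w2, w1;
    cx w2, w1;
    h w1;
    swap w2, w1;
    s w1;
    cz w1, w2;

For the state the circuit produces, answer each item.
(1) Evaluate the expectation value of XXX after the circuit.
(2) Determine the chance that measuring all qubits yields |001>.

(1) The expectation value of XXX is 0.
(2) Outcome |001> occurs with probability 1/2.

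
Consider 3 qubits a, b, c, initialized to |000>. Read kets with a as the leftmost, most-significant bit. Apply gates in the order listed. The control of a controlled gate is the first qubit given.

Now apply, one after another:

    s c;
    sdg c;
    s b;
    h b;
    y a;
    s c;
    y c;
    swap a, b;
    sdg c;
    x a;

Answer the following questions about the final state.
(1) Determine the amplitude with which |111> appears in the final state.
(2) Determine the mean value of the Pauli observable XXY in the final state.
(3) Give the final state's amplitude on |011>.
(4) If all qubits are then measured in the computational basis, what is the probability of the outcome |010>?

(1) The final state's coefficient on |111> equals sqrt(2)*I/2. Key observation: gates 1-2 undo each other exactly, leaving only the rest of the circuit to track.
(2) The observable XXY averages to 0.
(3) |011> carries amplitude sqrt(2)*I/2 in the final state.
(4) The probability of measuring |010> is 0.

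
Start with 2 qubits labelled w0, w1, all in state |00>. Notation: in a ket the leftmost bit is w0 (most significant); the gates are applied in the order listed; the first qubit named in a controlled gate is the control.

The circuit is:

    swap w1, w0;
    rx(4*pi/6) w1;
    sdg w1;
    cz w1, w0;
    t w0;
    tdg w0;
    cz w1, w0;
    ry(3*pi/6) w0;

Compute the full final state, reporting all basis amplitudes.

After the circuit, the state carries amplitude sqrt(2)/4 on |00>, -sqrt(6)/4 on |01>, sqrt(2)/4 on |10>, -sqrt(6)/4 on |11>.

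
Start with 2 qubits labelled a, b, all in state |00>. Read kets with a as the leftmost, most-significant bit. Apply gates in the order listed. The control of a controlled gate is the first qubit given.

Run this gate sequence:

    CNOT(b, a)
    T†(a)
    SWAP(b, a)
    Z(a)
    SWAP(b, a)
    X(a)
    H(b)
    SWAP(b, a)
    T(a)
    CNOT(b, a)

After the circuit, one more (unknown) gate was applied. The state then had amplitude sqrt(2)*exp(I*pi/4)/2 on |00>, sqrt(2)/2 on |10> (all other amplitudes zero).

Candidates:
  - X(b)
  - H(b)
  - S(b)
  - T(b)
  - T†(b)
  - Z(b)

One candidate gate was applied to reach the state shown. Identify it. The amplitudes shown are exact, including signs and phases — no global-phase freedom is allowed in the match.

It was X(b) that produced the state shown.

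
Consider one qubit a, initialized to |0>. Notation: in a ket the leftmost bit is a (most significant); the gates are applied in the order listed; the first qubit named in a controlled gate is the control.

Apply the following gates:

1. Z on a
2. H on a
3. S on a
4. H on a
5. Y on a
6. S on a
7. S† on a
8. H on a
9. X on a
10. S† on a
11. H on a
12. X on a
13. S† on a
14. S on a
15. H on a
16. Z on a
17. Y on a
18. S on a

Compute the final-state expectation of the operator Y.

The expectation value of Y is 1.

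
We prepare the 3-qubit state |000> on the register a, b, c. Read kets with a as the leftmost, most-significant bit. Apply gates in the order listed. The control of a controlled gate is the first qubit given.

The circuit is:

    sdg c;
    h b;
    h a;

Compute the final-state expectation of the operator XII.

In the final state, XII has expectation 1.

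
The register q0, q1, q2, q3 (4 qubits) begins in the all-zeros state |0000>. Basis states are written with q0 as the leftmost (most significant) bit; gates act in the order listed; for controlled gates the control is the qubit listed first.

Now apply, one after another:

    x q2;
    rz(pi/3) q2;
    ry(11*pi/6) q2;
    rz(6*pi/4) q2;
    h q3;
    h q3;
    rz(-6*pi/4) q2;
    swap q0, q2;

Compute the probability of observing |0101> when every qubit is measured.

The probability of measuring |0101> is 0. Key observation: gates 4-7 undo each other exactly, leaving only the rest of the circuit to track.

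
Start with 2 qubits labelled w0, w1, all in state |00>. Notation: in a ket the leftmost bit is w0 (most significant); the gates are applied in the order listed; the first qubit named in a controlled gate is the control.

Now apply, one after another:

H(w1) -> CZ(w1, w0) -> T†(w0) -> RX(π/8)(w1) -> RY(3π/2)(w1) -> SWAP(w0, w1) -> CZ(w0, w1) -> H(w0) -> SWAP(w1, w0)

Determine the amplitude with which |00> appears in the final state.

The final state's coefficient on |00> equals sqrt(2)*exp(15*I*pi/16)/2.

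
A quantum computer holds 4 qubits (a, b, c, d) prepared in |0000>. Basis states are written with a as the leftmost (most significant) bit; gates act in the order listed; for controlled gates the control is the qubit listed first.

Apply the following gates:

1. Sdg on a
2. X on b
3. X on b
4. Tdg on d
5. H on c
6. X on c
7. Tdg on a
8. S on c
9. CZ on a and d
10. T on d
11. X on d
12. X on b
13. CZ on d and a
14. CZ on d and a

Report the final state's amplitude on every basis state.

The final amplitudes are sqrt(2)/2 on |0101>, sqrt(2)*I/2 on |0111>, and 0 on every other basis state.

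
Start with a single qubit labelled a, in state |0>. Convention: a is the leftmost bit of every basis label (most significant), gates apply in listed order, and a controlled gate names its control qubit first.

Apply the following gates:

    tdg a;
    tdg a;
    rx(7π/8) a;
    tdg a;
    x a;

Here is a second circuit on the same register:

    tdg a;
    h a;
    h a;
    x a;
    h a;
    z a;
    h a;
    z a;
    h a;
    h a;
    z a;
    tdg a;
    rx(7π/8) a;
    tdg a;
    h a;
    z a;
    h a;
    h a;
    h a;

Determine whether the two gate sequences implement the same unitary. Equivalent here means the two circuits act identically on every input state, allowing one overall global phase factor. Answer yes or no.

Yes, they are equivalent — the unitaries differ by at most a global phase.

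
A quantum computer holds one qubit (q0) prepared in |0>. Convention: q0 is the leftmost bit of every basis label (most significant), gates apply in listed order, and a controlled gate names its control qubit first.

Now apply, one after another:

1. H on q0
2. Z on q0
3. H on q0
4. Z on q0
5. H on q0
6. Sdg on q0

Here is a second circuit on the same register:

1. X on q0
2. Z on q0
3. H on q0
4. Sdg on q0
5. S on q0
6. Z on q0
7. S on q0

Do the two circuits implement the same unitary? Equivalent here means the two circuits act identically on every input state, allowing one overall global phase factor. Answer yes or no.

Yes — the two circuits implement the same unitary up to a global phase.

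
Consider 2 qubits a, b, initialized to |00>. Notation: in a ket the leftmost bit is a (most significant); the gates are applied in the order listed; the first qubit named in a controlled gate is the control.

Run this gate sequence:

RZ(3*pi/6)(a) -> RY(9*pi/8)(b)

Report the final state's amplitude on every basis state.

The final amplitudes are exp(3*I*pi/4)*sin(pi/16) on |00>, -exp(3*I*pi/4)*cos(pi/16) on |01>, 0 on |10>, 0 on |11>.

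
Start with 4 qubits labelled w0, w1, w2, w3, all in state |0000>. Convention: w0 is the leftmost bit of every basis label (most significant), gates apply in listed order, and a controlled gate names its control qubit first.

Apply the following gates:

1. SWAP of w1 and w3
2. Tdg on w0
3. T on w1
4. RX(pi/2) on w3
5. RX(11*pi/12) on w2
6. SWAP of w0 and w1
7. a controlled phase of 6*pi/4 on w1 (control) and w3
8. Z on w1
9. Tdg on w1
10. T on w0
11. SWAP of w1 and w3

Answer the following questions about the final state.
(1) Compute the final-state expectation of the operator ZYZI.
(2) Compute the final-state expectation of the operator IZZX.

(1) The expectation value of ZYZI is sqrt(2)/4 + sqrt(6)/4.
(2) In the final state, IZZX has expectation 0.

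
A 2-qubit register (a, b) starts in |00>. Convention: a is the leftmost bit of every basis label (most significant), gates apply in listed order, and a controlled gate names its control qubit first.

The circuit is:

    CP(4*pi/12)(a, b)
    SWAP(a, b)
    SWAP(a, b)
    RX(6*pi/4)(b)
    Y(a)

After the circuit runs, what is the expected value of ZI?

The expectation value of ZI is -1. Key observation: steps 2-3 multiply out to the identity, so the circuit reduces to the remaining gates.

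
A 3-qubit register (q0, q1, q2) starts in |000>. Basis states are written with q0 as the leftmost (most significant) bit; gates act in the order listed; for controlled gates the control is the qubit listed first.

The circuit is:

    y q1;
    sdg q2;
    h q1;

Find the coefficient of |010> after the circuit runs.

|010> carries amplitude -sqrt(2)*I/2 in the final state.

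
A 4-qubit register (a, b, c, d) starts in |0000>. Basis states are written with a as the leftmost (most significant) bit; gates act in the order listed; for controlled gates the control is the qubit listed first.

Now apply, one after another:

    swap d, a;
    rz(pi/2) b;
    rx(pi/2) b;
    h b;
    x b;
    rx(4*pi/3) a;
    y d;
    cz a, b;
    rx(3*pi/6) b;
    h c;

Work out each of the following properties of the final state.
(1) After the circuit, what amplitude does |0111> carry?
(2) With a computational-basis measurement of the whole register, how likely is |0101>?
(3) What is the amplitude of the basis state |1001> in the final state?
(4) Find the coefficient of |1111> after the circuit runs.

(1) |0111> carries amplitude -sqrt(2)/4 in the final state.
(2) Outcome |0101> occurs with probability 1/8.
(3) |1001> carries amplitude sqrt(6)/4 in the final state.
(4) |1111> carries amplitude 0 in the final state.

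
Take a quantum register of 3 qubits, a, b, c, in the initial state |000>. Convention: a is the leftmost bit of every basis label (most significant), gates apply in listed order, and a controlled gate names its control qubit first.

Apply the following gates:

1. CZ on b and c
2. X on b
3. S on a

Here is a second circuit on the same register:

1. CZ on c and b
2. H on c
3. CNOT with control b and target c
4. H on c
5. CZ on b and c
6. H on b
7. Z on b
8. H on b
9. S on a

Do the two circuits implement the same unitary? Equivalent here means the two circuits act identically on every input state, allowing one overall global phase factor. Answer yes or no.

Yes — the two circuits implement the same unitary up to a global phase.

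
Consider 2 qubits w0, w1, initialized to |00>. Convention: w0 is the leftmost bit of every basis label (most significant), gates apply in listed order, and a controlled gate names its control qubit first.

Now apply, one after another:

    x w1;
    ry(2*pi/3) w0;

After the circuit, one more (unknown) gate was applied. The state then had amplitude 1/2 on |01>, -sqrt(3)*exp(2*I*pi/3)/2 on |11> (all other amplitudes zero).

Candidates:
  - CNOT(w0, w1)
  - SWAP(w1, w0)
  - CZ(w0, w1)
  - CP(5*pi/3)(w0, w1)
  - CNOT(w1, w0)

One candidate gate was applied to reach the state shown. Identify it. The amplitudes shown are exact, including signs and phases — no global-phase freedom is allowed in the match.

It was CP(5*pi/3)(w0, w1) that produced the state shown.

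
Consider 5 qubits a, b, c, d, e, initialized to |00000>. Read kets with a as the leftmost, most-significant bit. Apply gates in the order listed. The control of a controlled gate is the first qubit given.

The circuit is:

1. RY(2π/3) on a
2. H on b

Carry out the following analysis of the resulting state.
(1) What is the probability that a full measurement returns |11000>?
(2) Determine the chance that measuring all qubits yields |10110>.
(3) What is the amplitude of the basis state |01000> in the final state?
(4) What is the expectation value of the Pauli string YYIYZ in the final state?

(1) A full measurement returns |11000> with probability 3/8.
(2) The probability of measuring |10110> is 0.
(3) The amplitude on |01000> is sqrt(2)/4.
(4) The observable YYIYZ averages to 0.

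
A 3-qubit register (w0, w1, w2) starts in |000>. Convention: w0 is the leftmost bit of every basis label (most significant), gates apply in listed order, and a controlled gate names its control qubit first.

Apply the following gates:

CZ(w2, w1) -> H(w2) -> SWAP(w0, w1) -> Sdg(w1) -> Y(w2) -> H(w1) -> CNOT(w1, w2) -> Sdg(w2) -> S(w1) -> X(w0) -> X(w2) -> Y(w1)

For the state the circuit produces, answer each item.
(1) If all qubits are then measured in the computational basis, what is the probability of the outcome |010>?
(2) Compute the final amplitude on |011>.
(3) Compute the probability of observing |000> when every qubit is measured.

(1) A full measurement returns |010> with probability 0.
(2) The final state's coefficient on |011> equals 0.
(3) Outcome |000> occurs with probability 0.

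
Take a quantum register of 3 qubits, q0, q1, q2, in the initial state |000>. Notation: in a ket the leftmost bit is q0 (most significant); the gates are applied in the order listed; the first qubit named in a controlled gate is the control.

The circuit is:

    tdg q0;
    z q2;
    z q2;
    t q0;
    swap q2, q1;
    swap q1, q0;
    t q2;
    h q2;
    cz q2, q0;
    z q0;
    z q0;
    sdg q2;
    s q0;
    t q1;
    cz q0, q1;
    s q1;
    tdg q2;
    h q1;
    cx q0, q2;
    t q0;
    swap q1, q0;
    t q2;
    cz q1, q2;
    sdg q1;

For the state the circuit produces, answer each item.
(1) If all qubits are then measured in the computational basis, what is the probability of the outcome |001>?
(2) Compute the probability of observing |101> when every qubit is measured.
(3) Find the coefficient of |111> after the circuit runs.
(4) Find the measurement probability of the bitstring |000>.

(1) The probability of measuring |001> is 1/4. Key observation: gates 1-4 undo each other exactly, leaving only the rest of the circuit to track.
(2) Outcome |101> occurs with probability 1/4.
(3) |111> carries amplitude 0 in the final state.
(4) The probability of measuring |000> is 1/4.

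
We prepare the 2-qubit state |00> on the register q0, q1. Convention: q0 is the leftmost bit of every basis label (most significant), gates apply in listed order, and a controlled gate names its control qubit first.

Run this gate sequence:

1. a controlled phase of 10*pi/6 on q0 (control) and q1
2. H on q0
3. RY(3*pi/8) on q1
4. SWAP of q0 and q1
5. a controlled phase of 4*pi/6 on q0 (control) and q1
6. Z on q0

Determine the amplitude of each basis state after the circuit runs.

The final amplitudes are sqrt(2)*cos(3*pi/16)/2 on |00>, sqrt(2)*cos(3*pi/16)/2 on |01>, -sqrt(2)*sin(3*pi/16)/2 on |10>, -sqrt(2)*exp(2*I*pi/3)*sin(3*pi/16)/2 on |11>.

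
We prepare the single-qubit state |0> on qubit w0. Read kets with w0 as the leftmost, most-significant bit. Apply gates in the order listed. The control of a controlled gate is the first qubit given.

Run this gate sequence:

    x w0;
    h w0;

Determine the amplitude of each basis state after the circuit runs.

After the circuit, the state carries amplitude sqrt(2)/2 on |0>, -sqrt(2)/2 on |1>.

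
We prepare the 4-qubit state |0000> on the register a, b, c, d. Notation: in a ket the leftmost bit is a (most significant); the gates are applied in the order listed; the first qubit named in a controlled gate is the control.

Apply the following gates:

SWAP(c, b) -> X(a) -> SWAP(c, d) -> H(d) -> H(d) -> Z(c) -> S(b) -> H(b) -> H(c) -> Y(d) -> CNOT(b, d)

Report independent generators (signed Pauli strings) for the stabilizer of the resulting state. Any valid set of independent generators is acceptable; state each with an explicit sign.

The final state is stabilized by the group generated by +IXIX, +IIXI, -ZIII, -IZIZ; other independent generating sets are equally valid. Key observation: gates 4-5 undo each other exactly, leaving only the rest of the circuit to track.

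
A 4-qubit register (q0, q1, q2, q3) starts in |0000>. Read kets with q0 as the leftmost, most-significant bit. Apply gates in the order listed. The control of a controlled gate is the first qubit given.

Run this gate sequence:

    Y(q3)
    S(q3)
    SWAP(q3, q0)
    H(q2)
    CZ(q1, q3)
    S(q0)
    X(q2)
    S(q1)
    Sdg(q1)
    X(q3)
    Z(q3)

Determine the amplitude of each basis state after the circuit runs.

The resulting statevector has amplitude sqrt(2)*I/2 on |1001>, sqrt(2)*I/2 on |1011>, and 0 on every other basis state.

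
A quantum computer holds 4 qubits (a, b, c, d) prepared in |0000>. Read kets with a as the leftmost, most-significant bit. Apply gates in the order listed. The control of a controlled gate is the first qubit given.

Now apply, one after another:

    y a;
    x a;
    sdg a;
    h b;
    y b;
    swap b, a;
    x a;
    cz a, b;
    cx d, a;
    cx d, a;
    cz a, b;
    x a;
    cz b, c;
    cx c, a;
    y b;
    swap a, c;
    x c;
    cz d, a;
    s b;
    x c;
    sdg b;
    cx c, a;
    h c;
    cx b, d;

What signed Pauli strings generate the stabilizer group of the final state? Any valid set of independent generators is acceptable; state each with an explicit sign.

The final state is stabilized by the group generated by -XIZI, +ZIXI, -IZII, -IIIZ; other independent generating sets are equally valid. Key observation: gates 7-12 undo each other exactly, leaving only the rest of the circuit to track.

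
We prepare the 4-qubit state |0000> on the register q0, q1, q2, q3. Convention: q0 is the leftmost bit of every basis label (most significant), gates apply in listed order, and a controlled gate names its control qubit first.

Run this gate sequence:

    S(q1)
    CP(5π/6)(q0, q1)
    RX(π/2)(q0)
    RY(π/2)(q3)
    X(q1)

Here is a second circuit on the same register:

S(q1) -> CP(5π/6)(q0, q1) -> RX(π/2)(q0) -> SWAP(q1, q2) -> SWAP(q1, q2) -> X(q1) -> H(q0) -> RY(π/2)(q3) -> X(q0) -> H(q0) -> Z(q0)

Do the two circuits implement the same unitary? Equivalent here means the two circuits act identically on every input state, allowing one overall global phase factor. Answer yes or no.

Yes — the two circuits implement the same unitary up to a global phase.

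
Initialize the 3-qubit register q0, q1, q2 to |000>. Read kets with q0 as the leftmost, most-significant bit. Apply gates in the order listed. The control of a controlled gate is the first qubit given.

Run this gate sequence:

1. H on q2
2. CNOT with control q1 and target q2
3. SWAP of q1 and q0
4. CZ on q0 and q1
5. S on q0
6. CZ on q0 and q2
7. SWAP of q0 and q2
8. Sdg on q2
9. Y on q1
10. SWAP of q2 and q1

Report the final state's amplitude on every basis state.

After the circuit, the state carries amplitude sqrt(2)*I/2 on |001>, sqrt(2)*I/2 on |101>, and 0 on every other basis state.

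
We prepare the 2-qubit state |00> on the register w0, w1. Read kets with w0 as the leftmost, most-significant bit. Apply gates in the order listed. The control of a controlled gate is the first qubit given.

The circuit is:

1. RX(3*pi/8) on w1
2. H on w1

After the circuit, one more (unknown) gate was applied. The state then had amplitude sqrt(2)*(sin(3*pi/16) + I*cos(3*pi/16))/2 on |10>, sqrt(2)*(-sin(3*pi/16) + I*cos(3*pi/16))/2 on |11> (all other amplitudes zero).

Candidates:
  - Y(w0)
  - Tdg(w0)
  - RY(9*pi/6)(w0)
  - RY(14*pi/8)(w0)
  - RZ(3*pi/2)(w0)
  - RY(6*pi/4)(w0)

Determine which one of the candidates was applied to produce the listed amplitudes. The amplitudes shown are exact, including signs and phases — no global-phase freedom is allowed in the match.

The applied gate was Y(w0).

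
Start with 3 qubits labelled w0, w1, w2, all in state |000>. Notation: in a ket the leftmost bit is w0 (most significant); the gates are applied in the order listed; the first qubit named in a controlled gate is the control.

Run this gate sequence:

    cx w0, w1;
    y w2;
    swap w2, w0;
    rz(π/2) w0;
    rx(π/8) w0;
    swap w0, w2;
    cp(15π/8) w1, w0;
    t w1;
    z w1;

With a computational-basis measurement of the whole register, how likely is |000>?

Outcome |000> occurs with probability sin(pi/16)**2.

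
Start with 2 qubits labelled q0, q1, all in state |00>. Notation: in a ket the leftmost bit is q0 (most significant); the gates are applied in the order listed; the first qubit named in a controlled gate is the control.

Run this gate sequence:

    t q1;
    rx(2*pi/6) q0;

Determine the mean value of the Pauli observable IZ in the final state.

The observable IZ averages to 1.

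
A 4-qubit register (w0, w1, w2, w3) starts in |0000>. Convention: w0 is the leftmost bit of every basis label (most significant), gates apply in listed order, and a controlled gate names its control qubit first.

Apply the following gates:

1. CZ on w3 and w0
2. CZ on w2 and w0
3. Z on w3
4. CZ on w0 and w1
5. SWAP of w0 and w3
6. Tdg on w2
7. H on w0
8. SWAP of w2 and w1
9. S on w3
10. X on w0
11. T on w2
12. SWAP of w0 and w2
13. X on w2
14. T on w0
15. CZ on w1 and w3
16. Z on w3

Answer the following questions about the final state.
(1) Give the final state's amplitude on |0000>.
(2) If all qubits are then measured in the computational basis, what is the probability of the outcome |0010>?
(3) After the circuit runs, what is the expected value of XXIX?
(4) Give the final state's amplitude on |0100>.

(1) The final state's coefficient on |0000> equals sqrt(2)/2.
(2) The probability of measuring |0010> is 1/2.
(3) The observable XXIX averages to 0.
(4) The amplitude on |0100> is 0.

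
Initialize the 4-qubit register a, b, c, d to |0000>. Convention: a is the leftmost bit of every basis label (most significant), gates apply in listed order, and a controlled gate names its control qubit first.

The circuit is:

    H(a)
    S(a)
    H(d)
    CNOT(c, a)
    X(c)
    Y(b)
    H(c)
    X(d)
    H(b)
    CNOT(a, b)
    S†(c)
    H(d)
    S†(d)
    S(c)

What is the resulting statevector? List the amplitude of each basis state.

After the circuit, the state carries amplitude sqrt(2)*I/4 on |0000>, 0 on |0001>, -sqrt(2)*I/4 on |0010>, 0 on |0011>, -sqrt(2)*I/4 on |0100>, 0 on |0101>, sqrt(2)*I/4 on |0110>, 0 on |0111>, sqrt(2)/4 on |1000>, 0 on |1001>, -sqrt(2)/4 on |1010>, 0 on |1011>, -sqrt(2)/4 on |1100>, 0 on |1101>, sqrt(2)/4 on |1110>, 0 on |1111>.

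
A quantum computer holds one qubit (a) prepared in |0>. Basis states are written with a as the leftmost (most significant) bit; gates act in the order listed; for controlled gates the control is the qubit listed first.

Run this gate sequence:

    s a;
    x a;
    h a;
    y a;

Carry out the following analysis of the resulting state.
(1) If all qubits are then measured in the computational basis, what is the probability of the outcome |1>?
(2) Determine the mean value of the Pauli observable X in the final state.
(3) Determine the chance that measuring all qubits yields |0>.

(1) Outcome |1> occurs with probability 1/2.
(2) In the final state, X has expectation 1.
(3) The probability of measuring |0> is 1/2.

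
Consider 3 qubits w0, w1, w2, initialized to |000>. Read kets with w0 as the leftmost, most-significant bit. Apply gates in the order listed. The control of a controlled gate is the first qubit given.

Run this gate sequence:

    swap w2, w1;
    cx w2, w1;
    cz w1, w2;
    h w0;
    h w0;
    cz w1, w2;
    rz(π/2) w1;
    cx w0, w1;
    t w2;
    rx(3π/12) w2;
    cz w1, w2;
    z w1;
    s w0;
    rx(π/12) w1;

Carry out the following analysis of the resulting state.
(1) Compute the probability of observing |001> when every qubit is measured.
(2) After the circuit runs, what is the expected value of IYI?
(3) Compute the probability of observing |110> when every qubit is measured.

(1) A full measurement returns |001> with probability -sqrt(3)/16 - sqrt(2)/16 + sqrt(6)/16 + 3/16. Key observation: steps 3-6 multiply out to the identity, so the circuit reduces to the remaining gates.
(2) The observable IYI averages to -sqrt(6)/4 + sqrt(2)/4.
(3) Outcome |110> occurs with probability 0.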